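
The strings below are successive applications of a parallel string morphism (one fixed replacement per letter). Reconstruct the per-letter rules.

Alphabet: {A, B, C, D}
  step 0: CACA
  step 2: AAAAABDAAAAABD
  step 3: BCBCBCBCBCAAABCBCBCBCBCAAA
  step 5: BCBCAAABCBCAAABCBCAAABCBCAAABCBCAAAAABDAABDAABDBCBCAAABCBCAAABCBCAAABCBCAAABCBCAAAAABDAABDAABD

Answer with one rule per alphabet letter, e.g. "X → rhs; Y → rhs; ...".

  step 2 ⇒ step 3: AAAAABDAAAAABD ⇒ BC·BC·BC·BC·BC·AA·A·BC·BC·BC·BC·BC·AA·A
    A ↦ BC
    B ↦ AA
    D ↦ A
    C ↦ BD  (constrained at step 0)

A->BC, B->AA, C->BD, D->A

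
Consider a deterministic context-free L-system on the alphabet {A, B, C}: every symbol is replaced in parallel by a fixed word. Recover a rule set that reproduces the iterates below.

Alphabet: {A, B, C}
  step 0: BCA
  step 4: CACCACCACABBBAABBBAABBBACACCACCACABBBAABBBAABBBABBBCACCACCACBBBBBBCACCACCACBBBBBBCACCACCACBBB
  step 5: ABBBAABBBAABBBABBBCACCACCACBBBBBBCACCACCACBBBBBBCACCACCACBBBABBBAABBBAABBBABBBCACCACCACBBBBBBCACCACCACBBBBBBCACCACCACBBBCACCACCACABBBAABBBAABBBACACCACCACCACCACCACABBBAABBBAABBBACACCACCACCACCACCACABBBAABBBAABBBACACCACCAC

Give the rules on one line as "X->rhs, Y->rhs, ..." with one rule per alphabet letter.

  step 4 ⇒ step 5: CACCACCACABBBAABBBAABBBACACCACCACABBBAABBBAABBBABBBCACCACCACBBBBBBCACCACCACBBBBBBCACCACCACBBB ⇒ A·BBB·A·A·BBB·A·A·BBB·A·BBB·CAC·CAC·CAC·BBB·BBB·CAC·CAC·CAC·BBB·BBB·CAC·CAC·CAC·BBB·A·BBB·A·A·BBB·A·A·BBB·A·BBB·CAC·CAC·CAC·BBB·BBB·CAC·CAC·CAC·BBB·BBB·CAC·CAC·CAC·BBB·CAC·CAC·CAC·A·BBB·A·A·BBB·A·A·BBB·A·CAC·CAC·CAC·CAC·CAC·CAC·A·BBB·A·A·BBB·A·A·BBB·A·CAC·CAC·CAC·CAC·CAC·CAC·A·BBB·A·A·BBB·A·A·BBB·A·CAC·CAC·CAC
    A ↦ BBB
    B ↦ CAC
    C ↦ A

A->BBB, B->CAC, C->A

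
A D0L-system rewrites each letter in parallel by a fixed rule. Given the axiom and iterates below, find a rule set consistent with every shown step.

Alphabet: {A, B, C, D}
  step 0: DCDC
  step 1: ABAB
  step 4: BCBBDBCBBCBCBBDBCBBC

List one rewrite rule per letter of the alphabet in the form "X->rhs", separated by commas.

  step 0 ⇒ step 1: DCDC ⇒ A·B·A·B
    C ↦ B
    D ↦ A
    A ↦ BD  (constrained at step 1)
    B ↦ BC  (constrained at step 1)

A->BD, B->BC, C->B, D->A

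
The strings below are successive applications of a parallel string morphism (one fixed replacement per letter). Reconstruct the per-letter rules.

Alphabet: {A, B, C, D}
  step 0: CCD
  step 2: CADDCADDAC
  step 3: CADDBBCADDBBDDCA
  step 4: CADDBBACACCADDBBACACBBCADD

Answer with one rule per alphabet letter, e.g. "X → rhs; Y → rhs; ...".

A->DD, B->AC, C->CA, D->B

  step 3 ⇒ step 4: CADDBBCADDBBDDCA ⇒ CA·DD·B·B·AC·AC·CA·DD·B·B·AC·AC·B·B·CA·DD
    A ↦ DD
    B ↦ AC
    C ↦ CA
    D ↦ B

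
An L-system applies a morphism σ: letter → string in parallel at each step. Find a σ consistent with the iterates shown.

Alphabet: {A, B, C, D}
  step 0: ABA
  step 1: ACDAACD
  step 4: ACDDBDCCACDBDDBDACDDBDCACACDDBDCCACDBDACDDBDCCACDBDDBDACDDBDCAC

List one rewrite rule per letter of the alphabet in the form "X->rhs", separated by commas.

A->ACD, B->A, C->DBD, D->C

  step 0 ⇒ step 1: ABA ⇒ ACD·A·ACD
    A ↦ ACD
    B ↦ A
    C ↦ DBD  (constrained at step 1)
    D ↦ C  (constrained at step 1)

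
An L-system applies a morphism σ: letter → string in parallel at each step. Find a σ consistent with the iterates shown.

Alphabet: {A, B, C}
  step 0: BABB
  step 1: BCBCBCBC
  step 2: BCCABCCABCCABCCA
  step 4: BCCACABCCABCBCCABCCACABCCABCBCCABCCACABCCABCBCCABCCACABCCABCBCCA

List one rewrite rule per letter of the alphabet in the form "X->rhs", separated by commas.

A->BC, B->BC, C->CA

  step 1 ⇒ step 2: BCBCBCBC ⇒ BC·CA·BC·CA·BC·CA·BC·CA
    B ↦ BC
    C ↦ CA
  step 0 ⇒ step 1: BABB ⇒ BC·BC·BC·BC
    A ↦ BC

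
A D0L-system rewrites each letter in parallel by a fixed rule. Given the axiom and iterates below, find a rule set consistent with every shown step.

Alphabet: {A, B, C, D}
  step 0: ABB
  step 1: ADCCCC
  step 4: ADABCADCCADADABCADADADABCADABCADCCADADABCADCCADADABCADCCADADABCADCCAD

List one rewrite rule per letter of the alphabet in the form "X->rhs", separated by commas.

A->AD, B->CC, C->AD, D->ABC

  step 0 ⇒ step 1: ABB ⇒ AD·CC·CC
    A ↦ AD
    B ↦ CC
    C ↦ AD  (constrained at step 1)
    D ↦ ABC  (constrained at step 1)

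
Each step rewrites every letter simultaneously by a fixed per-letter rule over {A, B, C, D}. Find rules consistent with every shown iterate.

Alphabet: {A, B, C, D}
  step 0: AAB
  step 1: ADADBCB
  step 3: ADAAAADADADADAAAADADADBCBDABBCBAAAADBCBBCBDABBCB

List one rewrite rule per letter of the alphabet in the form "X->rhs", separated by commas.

  step 0 ⇒ step 1: AAB ⇒ AD·AD·BCB
    A ↦ AD
    B ↦ BCB
    C ↦ DAB  (constrained at step 1)
    D ↦ AAA  (constrained at step 1)

A->AD, B->BCB, C->DAB, D->AAA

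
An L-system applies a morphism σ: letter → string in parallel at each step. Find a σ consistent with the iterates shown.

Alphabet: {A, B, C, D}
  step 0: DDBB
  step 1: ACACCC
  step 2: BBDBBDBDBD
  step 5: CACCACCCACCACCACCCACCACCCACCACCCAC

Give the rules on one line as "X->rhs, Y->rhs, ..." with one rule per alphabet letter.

A->B, B->C, C->BD, D->AC

  step 1 ⇒ step 2: ACACCC ⇒ B·BD·B·BD·BD·BD
    A ↦ B
    C ↦ BD
  step 0 ⇒ step 1: DDBB ⇒ AC·AC·C·C
    B ↦ C
  step 0 ⇒ step 1: DDBB ⇒ AC·AC·C·C
    D ↦ AC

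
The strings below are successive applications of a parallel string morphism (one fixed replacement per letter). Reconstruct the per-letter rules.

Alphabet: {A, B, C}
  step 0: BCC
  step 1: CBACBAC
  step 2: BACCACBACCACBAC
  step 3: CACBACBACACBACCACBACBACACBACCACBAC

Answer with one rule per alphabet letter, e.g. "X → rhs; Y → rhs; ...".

  step 2 ⇒ step 3: BACCACBACCACBAC ⇒ C·AC·BAC·BAC·AC·BAC·C·AC·BAC·BAC·AC·BAC·C·AC·BAC
    A ↦ AC
    B ↦ C
    C ↦ BAC

A->AC, B->C, C->BAC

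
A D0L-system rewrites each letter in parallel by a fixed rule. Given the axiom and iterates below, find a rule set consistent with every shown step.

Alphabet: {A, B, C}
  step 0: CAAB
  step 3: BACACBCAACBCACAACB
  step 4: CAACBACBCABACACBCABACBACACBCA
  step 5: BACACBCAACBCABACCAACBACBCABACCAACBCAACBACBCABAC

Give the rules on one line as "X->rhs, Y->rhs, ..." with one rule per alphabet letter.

  step 4 ⇒ step 5: CAACBACBCABACACBCABACBACACBCA ⇒ B·AC·AC·B·CA·AC·B·CA·B·AC·CA·AC·B·AC·B·CA·B·AC·CA·AC·B·CA·AC·B·AC·B·CA·B·AC
    A ↦ AC
    B ↦ CA
    C ↦ B

A->AC, B->CA, C->B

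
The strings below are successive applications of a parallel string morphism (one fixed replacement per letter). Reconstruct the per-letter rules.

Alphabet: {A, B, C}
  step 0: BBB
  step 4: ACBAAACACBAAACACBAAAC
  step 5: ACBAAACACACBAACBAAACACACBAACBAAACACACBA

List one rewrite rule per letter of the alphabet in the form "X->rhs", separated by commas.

  step 4 ⇒ step 5: ACBAAACACBAAACACBAAAC ⇒ AC·BA·A·AC·AC·AC·BA·AC·BA·A·AC·AC·AC·BA·AC·BA·A·AC·AC·AC·BA
    A ↦ AC
    B ↦ A
    C ↦ BA

A->AC, B->A, C->BA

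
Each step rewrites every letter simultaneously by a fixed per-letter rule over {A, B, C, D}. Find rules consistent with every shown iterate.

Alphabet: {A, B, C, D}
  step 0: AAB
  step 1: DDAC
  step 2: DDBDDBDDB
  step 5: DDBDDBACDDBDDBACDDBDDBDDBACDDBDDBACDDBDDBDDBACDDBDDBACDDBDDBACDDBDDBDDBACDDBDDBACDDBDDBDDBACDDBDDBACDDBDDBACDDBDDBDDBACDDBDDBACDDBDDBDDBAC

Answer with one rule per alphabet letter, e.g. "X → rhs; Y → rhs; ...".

  step 1 ⇒ step 2: DDAC ⇒ DDB·DDB·D·DB
    A ↦ D
    C ↦ DB
    D ↦ DDB
  step 0 ⇒ step 1: AAB ⇒ D·D·AC
    B ↦ AC

A->D, B->AC, C->DB, D->DDB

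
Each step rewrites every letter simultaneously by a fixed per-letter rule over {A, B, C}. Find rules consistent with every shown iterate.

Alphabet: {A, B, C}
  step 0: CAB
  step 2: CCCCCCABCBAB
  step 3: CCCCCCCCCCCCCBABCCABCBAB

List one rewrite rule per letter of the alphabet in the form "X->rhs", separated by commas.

A->CB, B->AB, C->CC

  step 2 ⇒ step 3: CCCCCCABCBAB ⇒ CC·CC·CC·CC·CC·CC·CB·AB·CC·AB·CB·AB
    A ↦ CB
    B ↦ AB
    C ↦ CC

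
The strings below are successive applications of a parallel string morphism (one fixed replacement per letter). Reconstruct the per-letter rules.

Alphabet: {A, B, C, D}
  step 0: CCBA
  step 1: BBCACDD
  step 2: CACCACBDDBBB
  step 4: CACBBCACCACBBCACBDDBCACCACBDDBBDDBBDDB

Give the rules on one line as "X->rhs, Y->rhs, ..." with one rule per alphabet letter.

A->DD, B->CAC, C->B, D->B

  step 1 ⇒ step 2: BBCACDD ⇒ CAC·CAC·B·DD·B·B·B
    A ↦ DD
    B ↦ CAC
    C ↦ B
    D ↦ B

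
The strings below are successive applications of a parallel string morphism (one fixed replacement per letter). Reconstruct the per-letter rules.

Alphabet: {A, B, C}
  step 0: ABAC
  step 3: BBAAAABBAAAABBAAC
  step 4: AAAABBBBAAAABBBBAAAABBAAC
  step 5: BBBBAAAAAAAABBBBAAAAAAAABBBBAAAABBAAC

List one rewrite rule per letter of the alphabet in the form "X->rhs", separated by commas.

  step 4 ⇒ step 5: AAAABBBBAAAABBBBAAAABBAAC ⇒ B·B·B·B·AA·AA·AA·AA·B·B·B·B·AA·AA·AA·AA·B·B·B·B·AA·AA·B·B·AAC
    A ↦ B
    B ↦ AA
    C ↦ AAC

A->B, B->AA, C->AAC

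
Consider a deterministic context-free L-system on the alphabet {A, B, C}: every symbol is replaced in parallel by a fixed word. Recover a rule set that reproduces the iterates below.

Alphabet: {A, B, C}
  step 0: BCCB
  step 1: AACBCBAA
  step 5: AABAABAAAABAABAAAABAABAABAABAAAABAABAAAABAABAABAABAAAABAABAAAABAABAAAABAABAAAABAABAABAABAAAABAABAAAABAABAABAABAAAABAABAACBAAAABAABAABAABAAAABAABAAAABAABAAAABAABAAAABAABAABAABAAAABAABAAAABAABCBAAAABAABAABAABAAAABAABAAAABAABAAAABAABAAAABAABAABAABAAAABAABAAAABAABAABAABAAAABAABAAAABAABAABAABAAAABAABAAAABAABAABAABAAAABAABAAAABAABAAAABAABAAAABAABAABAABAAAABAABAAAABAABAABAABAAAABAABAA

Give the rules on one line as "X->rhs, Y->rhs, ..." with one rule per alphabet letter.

  step 0 ⇒ step 1: BCCB ⇒ AA·CB·CB·AA
    B ↦ AA
    C ↦ CB
    A ↦ AAB  (constrained at step 1)

A->AAB, B->AA, C->CB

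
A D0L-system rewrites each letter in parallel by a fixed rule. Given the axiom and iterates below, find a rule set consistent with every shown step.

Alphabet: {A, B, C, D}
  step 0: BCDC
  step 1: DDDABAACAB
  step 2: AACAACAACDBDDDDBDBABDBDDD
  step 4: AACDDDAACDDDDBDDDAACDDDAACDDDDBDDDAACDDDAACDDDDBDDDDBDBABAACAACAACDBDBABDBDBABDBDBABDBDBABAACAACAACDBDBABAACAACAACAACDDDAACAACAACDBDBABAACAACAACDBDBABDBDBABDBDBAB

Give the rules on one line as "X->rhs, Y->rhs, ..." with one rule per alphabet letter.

A->DB, B->DDD, C->AB, D->AAC

  step 1 ⇒ step 2: DDDABAACAB ⇒ AAC·AAC·AAC·DB·DDD·DB·DB·AB·DB·DDD
    A ↦ DB
    B ↦ DDD
    C ↦ AB
    D ↦ AAC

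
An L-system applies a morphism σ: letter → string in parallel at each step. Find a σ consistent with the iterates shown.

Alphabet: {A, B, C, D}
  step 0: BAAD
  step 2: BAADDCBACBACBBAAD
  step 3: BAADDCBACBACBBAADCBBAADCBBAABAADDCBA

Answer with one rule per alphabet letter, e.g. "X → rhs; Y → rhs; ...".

A->D, B->BAA, C->CB, D->CBA

  step 2 ⇒ step 3: BAADDCBACBACBBAAD ⇒ BAA·D·D·CBA·CBA·CB·BAA·D·CB·BAA·D·CB·BAA·BAA·D·D·CBA
    A ↦ D
    B ↦ BAA
    C ↦ CB
    D ↦ CBA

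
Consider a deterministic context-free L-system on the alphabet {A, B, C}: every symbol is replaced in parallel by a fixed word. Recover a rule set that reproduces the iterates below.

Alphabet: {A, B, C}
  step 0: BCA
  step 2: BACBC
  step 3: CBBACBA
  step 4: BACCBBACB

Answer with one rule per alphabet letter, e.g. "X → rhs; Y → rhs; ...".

A->B, B->C, C->BA

  step 3 ⇒ step 4: CBBACBA ⇒ BA·C·C·B·BA·C·B
    A ↦ B
    B ↦ C
    C ↦ BA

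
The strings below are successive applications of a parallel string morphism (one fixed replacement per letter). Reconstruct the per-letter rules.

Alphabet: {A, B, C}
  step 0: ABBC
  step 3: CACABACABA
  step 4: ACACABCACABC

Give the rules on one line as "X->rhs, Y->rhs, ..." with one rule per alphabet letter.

  step 3 ⇒ step 4: CACABACABA ⇒ A·C·A·C·AB·C·A·C·AB·C
    A ↦ C
    B ↦ AB
    C ↦ A

A->C, B->AB, C->A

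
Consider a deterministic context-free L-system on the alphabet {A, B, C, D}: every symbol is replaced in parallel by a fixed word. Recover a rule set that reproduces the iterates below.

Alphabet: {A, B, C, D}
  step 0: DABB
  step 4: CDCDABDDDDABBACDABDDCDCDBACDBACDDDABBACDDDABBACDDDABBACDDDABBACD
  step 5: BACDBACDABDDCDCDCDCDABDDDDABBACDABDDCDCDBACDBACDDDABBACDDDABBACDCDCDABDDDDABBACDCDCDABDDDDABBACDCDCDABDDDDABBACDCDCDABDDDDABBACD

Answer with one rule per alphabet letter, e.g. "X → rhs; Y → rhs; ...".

A->AB, B->DD, C->BA, D->CD

  step 4 ⇒ step 5: CDCDABDDDDABBACDABDDCDCDBACDBACDDDABBACDDDABBACDDDABBACDDDABBACD ⇒ BA·CD·BA·CD·AB·DD·CD·CD·CD·CD·AB·DD·DD·AB·BA·CD·AB·DD·CD·CD·BA·CD·BA·CD·DD·AB·BA·CD·DD·AB·BA·CD·CD·CD·AB·DD·DD·AB·BA·CD·CD·CD·AB·DD·DD·AB·BA·CD·CD·CD·AB·DD·DD·AB·BA·CD·CD·CD·AB·DD·DD·AB·BA·CD
    A ↦ AB
    B ↦ DD
    C ↦ BA
    D ↦ CD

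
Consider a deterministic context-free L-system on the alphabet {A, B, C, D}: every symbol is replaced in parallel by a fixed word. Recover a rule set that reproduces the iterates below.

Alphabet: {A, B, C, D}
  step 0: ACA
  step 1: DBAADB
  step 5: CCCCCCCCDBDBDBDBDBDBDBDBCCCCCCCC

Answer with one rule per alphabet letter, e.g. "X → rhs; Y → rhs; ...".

A->DB, B->C, C->AA, D->C

  step 0 ⇒ step 1: ACA ⇒ DB·AA·DB
    A ↦ DB
    C ↦ AA
    B ↦ C  (constrained at step 1)
    D ↦ C  (constrained at step 1)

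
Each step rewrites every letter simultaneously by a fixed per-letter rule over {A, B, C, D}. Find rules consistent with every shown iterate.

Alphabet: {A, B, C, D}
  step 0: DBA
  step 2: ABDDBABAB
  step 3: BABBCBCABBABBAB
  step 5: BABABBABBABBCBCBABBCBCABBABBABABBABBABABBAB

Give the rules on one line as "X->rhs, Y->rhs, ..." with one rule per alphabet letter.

  step 2 ⇒ step 3: ABDDBABAB ⇒ B·AB·BC·BC·AB·B·AB·B·AB
    A ↦ B
    B ↦ AB
    D ↦ BC
    C ↦ DD  (constrained at step 3)

A->B, B->AB, C->DD, D->BC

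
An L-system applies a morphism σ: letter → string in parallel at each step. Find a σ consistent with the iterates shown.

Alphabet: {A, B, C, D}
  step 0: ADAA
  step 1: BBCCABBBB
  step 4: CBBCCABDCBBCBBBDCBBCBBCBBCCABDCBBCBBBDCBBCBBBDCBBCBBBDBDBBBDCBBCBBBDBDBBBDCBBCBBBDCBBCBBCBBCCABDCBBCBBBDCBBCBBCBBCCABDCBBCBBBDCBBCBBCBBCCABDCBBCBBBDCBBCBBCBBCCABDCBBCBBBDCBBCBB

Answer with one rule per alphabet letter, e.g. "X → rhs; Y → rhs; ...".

A->BB, B->CBB, C->BD, D->CCA

  step 0 ⇒ step 1: ADAA ⇒ BB·CCA·BB·BB
    A ↦ BB
    D ↦ CCA
    B ↦ CBB  (constrained at step 1)
    C ↦ BD  (constrained at step 1)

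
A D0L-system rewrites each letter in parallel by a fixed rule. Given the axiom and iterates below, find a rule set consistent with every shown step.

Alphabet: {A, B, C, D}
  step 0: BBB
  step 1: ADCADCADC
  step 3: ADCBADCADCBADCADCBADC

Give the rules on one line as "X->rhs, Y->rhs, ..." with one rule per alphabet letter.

  step 0 ⇒ step 1: BBB ⇒ ADC·ADC·ADC
    B ↦ ADC
    A ↦ B  (constrained at step 1)
    C ↦ B  (constrained at step 1)
    D ↦ C  (constrained at step 1)

A->B, B->ADC, C->B, D->C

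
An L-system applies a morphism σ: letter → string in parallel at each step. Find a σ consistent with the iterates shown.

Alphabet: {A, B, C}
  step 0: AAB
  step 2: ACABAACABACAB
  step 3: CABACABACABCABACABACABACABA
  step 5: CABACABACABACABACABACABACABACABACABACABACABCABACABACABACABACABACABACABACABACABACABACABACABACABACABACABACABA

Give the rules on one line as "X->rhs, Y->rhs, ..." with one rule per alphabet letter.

  step 2 ⇒ step 3: ACABAACABACAB ⇒ CAB·A·CAB·A·CAB·CAB·A·CAB·A·CAB·A·CAB·A
    A ↦ CAB
    B ↦ A
    C ↦ A

A->CAB, B->A, C->A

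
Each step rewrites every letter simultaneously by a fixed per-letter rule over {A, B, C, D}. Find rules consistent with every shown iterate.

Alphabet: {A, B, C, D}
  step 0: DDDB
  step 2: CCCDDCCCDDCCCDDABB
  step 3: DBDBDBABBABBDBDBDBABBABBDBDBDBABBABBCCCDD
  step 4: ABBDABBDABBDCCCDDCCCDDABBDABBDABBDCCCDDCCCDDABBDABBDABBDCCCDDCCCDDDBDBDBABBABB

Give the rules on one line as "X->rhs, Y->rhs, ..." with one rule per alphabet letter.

  step 3 ⇒ step 4: DBDBDBABBABBDBDBDBABBABBDBDBDBABBABBCCCDD ⇒ ABB·D·ABB·D·ABB·D·CCC·D·D·CCC·D·D·ABB·D·ABB·D·ABB·D·CCC·D·D·CCC·D·D·ABB·D·ABB·D·ABB·D·CCC·D·D·CCC·D·D·DB·DB·DB·ABB·ABB
    A ↦ CCC
    B ↦ D
    C ↦ DB
    D ↦ ABB

A->CCC, B->D, C->DB, D->ABB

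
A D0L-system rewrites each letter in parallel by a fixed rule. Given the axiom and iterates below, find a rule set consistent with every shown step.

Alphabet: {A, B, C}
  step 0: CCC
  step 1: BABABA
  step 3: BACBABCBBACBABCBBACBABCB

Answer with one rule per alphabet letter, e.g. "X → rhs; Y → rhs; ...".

A->AB, B->CB, C->BA

  step 0 ⇒ step 1: CCC ⇒ BA·BA·BA
    C ↦ BA
    A ↦ AB  (constrained at step 1)
    B ↦ CB  (constrained at step 1)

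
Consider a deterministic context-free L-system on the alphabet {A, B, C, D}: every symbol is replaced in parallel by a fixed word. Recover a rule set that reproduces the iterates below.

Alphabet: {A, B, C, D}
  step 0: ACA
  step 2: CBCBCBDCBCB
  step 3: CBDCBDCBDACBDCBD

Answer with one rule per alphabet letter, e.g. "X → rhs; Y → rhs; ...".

A->CC, B->D, C->CB, D->A

  step 2 ⇒ step 3: CBCBCBDCBCB ⇒ CB·D·CB·D·CB·D·A·CB·D·CB·D
    B ↦ D
    C ↦ CB
    D ↦ A
    A ↦ CC  (constrained at step 0)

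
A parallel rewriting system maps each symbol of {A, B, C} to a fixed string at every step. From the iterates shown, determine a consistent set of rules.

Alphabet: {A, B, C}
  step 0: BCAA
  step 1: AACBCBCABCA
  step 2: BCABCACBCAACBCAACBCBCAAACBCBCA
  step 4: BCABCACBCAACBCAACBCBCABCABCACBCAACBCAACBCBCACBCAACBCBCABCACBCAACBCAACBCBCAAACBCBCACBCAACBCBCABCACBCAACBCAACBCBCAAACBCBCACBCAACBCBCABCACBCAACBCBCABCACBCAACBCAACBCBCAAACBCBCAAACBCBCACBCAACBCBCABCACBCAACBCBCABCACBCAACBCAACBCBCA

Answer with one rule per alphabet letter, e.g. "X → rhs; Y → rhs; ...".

A->BCA, B->AA, C->CBC

  step 1 ⇒ step 2: AACBCBCABCA ⇒ BCA·BCA·CBC·AA·CBC·AA·CBC·BCA·AA·CBC·BCA
    A ↦ BCA
    B ↦ AA
    C ↦ CBC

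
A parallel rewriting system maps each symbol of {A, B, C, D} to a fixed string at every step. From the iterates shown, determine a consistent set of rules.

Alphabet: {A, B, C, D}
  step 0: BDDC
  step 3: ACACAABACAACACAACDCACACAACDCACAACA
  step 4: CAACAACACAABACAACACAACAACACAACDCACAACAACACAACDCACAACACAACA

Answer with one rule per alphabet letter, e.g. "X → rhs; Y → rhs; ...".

A->CA, B->ABA, C->A, D->CDC

  step 3 ⇒ step 4: ACACAABACAACACAACDCACACAACDCACAACA ⇒ CA·A·CA·A·CA·CA·ABA·CA·A·CA·CA·A·CA·A·CA·CA·A·CDC·A·CA·A·CA·A·CA·CA·A·CDC·A·CA·A·CA·CA·A·CA
    A ↦ CA
    B ↦ ABA
    C ↦ A
    D ↦ CDC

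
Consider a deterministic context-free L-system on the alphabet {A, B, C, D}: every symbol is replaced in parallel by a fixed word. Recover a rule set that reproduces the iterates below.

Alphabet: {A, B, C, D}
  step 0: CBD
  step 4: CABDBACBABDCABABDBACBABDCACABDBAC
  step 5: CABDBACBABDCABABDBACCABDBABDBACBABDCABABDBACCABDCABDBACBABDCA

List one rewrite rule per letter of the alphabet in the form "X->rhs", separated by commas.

  step 4 ⇒ step 5: CABDBACBABDCABABDBACBABDCACABDBAC ⇒ CA·BD·BA·C·BA·BD·CA·BA·BD·BA·C·CA·BD·BA·BD·BA·C·BA·BD·CA·BA·BD·BA·C·CA·BD·CA·BD·BA·C·BA·BD·CA
    A ↦ BD
    B ↦ BA
    C ↦ CA
    D ↦ C

A->BD, B->BA, C->CA, D->C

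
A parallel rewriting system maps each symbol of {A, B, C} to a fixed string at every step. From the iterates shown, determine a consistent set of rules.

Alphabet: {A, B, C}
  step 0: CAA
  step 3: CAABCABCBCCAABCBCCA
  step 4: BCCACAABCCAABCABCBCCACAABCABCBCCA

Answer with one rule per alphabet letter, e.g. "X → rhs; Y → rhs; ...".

  step 3 ⇒ step 4: CAABCABCBCCAABCBCCA ⇒ BC·CA·CA·A·BC·CA·A·BC·A·BC·BC·CA·CA·A·BC·A·BC·BC·CA
    A ↦ CA
    B ↦ A
    C ↦ BC

A->CA, B->A, C->BC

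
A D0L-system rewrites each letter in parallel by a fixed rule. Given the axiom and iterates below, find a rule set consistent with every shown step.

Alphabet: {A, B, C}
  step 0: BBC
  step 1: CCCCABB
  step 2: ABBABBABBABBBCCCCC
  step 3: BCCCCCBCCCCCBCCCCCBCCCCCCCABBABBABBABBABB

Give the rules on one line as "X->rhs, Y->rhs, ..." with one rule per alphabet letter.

A->BC, B->CC, C->ABB

  step 2 ⇒ step 3: ABBABBABBABBBCCCCC ⇒ BC·CC·CC·BC·CC·CC·BC·CC·CC·BC·CC·CC·CC·ABB·ABB·ABB·ABB·ABB
    A ↦ BC
    B ↦ CC
    C ↦ ABB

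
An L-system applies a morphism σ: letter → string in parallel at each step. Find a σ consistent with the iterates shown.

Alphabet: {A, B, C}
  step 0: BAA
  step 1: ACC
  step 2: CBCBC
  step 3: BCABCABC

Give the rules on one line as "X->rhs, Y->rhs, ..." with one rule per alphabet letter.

A->C, B->A, C->BC

  step 2 ⇒ step 3: CBCBC ⇒ BC·A·BC·A·BC
    B ↦ A
    C ↦ BC
  step 0 ⇒ step 1: BAA ⇒ A·C·C
    A ↦ C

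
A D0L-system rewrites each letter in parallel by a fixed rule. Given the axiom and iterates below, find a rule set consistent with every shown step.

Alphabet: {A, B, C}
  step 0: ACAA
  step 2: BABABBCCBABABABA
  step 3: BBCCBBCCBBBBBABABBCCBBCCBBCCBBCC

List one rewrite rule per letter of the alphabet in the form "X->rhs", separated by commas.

  step 2 ⇒ step 3: BABABBCCBABABABA ⇒ BB·CC·BB·CC·BB·BB·BA·BA·BB·CC·BB·CC·BB·CC·BB·CC
    A ↦ CC
    B ↦ BB
    C ↦ BA

A->CC, B->BB, C->BA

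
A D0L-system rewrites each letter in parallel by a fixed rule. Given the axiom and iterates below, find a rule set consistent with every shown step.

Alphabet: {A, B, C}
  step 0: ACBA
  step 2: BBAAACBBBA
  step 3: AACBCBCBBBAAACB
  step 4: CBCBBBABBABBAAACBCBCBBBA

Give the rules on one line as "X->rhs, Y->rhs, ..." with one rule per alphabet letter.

A->CB, B->A, C->BB

  step 3 ⇒ step 4: AACBCBCBBBAAACB ⇒ CB·CB·BB·A·BB·A·BB·A·A·A·CB·CB·CB·BB·A
    A ↦ CB
    B ↦ A
    C ↦ BB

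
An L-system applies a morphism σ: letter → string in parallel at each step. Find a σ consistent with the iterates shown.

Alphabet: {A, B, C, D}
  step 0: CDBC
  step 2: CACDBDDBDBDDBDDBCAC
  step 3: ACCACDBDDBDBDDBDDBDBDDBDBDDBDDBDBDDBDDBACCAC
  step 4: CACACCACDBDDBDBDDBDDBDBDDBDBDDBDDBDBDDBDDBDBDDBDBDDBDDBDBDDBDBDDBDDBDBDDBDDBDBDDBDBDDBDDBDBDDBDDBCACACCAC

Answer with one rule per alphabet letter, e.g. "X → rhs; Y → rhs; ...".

A->C, B->DB, C->AC, D->DBD

  step 3 ⇒ step 4: ACCACDBDDBDBDDBDDBDBDDBDBDDBDDBDBDDBDDBACCAC ⇒ C·AC·AC·C·AC·DBD·DB·DBD·DBD·DB·DBD·DB·DBD·DBD·DB·DBD·DBD·DB·DBD·DB·DBD·DBD·DB·DBD·DB·DBD·DBD·DB·DBD·DBD·DB·DBD·DB·DBD·DBD·DB·DBD·DBD·DB·C·AC·AC·C·AC
    A ↦ C
    B ↦ DB
    C ↦ AC
    D ↦ DBD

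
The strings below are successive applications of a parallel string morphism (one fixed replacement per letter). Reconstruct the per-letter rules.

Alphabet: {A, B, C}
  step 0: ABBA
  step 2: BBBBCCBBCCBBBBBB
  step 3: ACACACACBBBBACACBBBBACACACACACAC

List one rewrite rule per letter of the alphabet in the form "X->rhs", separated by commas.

A->CC, B->AC, C->BB

  step 2 ⇒ step 3: BBBBCCBBCCBBBBBB ⇒ AC·AC·AC·AC·BB·BB·AC·AC·BB·BB·AC·AC·AC·AC·AC·AC
    B ↦ AC
    C ↦ BB
    A ↦ CC  (constrained at step 0)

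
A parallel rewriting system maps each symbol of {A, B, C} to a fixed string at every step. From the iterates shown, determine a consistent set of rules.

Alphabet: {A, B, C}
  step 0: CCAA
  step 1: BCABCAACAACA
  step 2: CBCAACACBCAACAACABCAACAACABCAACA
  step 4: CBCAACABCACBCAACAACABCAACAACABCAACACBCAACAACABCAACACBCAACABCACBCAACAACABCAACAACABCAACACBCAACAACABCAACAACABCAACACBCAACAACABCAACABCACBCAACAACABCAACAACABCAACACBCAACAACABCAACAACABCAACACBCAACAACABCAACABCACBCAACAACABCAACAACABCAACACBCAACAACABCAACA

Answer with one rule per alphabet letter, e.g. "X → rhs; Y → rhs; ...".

A->ACA, B->C, C->BCA

  step 1 ⇒ step 2: BCABCAACAACA ⇒ C·BCA·ACA·C·BCA·ACA·ACA·BCA·ACA·ACA·BCA·ACA
    A ↦ ACA
    B ↦ C
    C ↦ BCA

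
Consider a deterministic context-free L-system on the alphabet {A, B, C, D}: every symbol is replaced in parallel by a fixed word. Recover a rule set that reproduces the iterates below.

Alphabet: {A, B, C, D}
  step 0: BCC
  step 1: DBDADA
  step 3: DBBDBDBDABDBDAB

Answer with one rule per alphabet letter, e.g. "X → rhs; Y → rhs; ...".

  step 0 ⇒ step 1: BCC ⇒ DB·DA·DA
    B ↦ DB
    C ↦ DA
    A ↦ CD  (constrained at step 1)
    D ↦ B  (constrained at step 1)

A->CD, B->DB, C->DA, D->B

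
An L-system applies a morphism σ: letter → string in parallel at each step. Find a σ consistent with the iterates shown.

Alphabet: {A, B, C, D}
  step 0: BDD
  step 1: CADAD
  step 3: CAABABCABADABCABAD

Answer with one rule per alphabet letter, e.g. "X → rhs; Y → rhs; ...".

  step 0 ⇒ step 1: BDD ⇒ C·AD·AD
    B ↦ C
    D ↦ AD
    A ↦ AB  (constrained at step 1)
    C ↦ CA  (constrained at step 1)

A->AB, B->C, C->CA, D->AD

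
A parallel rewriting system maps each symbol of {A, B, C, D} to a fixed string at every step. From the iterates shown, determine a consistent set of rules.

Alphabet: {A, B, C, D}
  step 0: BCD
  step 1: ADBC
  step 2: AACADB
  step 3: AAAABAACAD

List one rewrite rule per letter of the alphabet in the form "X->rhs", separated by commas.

  step 2 ⇒ step 3: AACADB ⇒ AA·AA·B·AA·C·AD
    A ↦ AA
    B ↦ AD
    C ↦ B
    D ↦ C

A->AA, B->AD, C->B, D->C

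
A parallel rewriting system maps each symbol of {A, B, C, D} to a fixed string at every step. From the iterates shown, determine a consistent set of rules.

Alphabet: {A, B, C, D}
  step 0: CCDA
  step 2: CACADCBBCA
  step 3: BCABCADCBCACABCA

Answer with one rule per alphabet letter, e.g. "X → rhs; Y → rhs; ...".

A->CA, B->CA, C->B, D->DC

  step 2 ⇒ step 3: CACADCBBCA ⇒ B·CA·B·CA·DC·B·CA·CA·B·CA
    A ↦ CA
    B ↦ CA
    C ↦ B
    D ↦ DC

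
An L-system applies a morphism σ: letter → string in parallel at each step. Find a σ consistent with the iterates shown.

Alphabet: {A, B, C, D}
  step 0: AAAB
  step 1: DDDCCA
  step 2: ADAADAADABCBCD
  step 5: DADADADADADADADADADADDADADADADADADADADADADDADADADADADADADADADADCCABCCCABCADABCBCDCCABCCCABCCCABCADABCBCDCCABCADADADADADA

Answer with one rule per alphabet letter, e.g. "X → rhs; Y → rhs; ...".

A->D, B->CCA, C->BC, D->ADA

  step 1 ⇒ step 2: DDDCCA ⇒ ADA·ADA·ADA·BC·BC·D
    A ↦ D
    C ↦ BC
    D ↦ ADA
  step 0 ⇒ step 1: AAAB ⇒ D·D·D·CCA
    B ↦ CCA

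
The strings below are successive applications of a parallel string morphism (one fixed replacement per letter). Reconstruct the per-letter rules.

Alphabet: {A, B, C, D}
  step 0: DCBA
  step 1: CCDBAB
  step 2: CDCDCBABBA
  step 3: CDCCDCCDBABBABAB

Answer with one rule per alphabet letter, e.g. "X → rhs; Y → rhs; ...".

  step 2 ⇒ step 3: CDCDCBABBA ⇒ CD·C·CD·C·CD·BA·B·BA·BA·B
    A ↦ B
    B ↦ BA
    C ↦ CD
    D ↦ C

A->B, B->BA, C->CD, D->C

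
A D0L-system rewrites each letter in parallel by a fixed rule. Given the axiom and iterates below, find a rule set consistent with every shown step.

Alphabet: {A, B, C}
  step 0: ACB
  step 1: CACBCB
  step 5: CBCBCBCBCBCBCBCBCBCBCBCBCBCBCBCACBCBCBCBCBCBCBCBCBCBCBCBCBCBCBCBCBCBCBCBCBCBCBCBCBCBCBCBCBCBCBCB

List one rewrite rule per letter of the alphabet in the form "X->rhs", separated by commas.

  step 0 ⇒ step 1: ACB ⇒ CA·CB·CB
    A ↦ CA
    B ↦ CB
    C ↦ CB

A->CA, B->CB, C->CB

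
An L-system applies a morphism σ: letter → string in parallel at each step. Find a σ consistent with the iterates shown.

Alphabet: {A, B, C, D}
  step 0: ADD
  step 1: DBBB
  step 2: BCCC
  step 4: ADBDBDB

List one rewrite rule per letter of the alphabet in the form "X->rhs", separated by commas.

  step 1 ⇒ step 2: DBBB ⇒ B·C·C·C
    B ↦ C
    D ↦ B
  step 0 ⇒ step 1: ADD ⇒ DB·B·B
    A ↦ DB
    C ↦ A  (constrained at step 2)

A->DB, B->C, C->A, D->B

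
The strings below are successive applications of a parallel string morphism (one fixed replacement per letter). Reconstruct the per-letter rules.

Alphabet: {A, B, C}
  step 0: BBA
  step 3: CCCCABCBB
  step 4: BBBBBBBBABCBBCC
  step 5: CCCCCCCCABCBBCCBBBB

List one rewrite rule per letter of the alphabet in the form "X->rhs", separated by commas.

  step 4 ⇒ step 5: BBBBBBBBABCBBCC ⇒ C·C·C·C·C·C·C·C·AB·C·BB·C·C·BB·BB
    A ↦ AB
    B ↦ C
    C ↦ BB

A->AB, B->C, C->BB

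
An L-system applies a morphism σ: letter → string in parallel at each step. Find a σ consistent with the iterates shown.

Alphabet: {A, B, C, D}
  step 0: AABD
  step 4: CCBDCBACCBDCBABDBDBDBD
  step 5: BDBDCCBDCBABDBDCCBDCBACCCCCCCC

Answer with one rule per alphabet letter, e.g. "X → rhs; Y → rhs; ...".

  step 4 ⇒ step 5: CCBDCBACCBDCBABDBDBDBD ⇒ BD·BD·C·C·BD·C·BA·BD·BD·C·C·BD·C·BA·C·C·C·C·C·C·C·C
    A ↦ BA
    B ↦ C
    C ↦ BD
    D ↦ C

A->BA, B->C, C->BD, D->C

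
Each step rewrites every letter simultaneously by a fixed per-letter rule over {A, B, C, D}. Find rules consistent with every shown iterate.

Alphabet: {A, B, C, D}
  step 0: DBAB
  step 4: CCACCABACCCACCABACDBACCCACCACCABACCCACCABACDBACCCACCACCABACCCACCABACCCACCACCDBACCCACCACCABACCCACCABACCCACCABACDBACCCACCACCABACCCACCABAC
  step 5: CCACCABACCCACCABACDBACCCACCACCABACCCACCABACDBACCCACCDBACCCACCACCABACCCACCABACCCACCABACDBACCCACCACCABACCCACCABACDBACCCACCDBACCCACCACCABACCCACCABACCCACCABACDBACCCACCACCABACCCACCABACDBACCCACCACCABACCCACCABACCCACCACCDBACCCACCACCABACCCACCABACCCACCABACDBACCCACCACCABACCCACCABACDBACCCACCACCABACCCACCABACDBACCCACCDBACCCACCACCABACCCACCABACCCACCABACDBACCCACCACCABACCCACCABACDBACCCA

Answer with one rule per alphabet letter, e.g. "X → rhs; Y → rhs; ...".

A->BAC, B->D, C->CCA, D->CC

  step 4 ⇒ step 5: CCACCABACCCACCABACDBACCCACCACCABACCCACCABACDBACCCACCACCABACCCACCABACCCACCACCDBACCCACCACCABACCCACCABACCCACCABACDBACCCACCACCABACCCACCABAC ⇒ CCA·CCA·BAC·CCA·CCA·BAC·D·BAC·CCA·CCA·CCA·BAC·CCA·CCA·BAC·D·BAC·CCA·CC·D·BAC·CCA·CCA·CCA·BAC·CCA·CCA·BAC·CCA·CCA·BAC·D·BAC·CCA·CCA·CCA·BAC·CCA·CCA·BAC·D·BAC·CCA·CC·D·BAC·CCA·CCA·CCA·BAC·CCA·CCA·BAC·CCA·CCA·BAC·D·BAC·CCA·CCA·CCA·BAC·CCA·CCA·BAC·D·BAC·CCA·CCA·CCA·BAC·CCA·CCA·BAC·CCA·CCA·CC·D·BAC·CCA·CCA·CCA·BAC·CCA·CCA·BAC·CCA·CCA·BAC·D·BAC·CCA·CCA·CCA·BAC·CCA·CCA·BAC·D·BAC·CCA·CCA·CCA·BAC·CCA·CCA·BAC·D·BAC·CCA·CC·D·BAC·CCA·CCA·CCA·BAC·CCA·CCA·BAC·CCA·CCA·BAC·D·BAC·CCA·CCA·CCA·BAC·CCA·CCA·BAC·D·BAC·CCA
    A ↦ BAC
    B ↦ D
    C ↦ CCA
    D ↦ CC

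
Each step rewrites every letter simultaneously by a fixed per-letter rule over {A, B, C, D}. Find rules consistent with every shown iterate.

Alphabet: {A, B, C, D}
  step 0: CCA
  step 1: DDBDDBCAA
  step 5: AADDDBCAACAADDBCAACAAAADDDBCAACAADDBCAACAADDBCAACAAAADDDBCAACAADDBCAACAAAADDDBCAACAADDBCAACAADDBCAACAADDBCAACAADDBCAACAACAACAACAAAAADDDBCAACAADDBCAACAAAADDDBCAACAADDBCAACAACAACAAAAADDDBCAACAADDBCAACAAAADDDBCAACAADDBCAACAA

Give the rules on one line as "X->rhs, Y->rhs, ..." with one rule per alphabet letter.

  step 0 ⇒ step 1: CCA ⇒ DDB·DDB·CAA
    A ↦ CAA
    C ↦ DDB
    B ↦ D  (constrained at step 1)
    D ↦ A  (constrained at step 1)

A->CAA, B->D, C->DDB, D->A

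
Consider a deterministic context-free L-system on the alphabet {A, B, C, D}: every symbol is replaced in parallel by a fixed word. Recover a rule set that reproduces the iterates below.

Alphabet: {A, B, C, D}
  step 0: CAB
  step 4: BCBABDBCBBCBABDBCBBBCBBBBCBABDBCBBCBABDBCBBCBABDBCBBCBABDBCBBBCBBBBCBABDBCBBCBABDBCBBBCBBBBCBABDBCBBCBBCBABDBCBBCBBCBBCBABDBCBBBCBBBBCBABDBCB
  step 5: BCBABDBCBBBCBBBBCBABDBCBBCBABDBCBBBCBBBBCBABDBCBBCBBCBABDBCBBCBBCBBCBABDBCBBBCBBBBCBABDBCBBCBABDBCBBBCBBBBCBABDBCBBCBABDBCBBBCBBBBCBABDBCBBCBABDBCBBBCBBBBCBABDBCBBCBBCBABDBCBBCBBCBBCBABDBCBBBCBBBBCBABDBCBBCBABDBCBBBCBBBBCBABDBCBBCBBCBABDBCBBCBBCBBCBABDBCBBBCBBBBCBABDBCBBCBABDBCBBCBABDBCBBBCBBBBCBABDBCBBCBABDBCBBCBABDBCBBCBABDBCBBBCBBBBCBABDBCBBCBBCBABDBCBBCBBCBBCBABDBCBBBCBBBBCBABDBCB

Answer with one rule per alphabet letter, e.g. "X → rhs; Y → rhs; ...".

A->B, B->BCB, C->ABD, D->BB

  step 4 ⇒ step 5: BCBABDBCBBCBABDBCBBBCBBBBCBABDBCBBCBABDBCBBCBABDBCBBCBABDBCBBBCBBBBCBABDBCBBCBABDBCBBBCBBBBCBABDBCBBCBBCBABDBCBBCBBCBBCBABDBCBBBCBBBBCBABDBCB ⇒ BCB·ABD·BCB·B·BCB·BB·BCB·ABD·BCB·BCB·ABD·BCB·B·BCB·BB·BCB·ABD·BCB·BCB·BCB·ABD·BCB·BCB·BCB·BCB·ABD·BCB·B·BCB·BB·BCB·ABD·BCB·BCB·ABD·BCB·B·BCB·BB·BCB·ABD·BCB·BCB·ABD·BCB·B·BCB·BB·BCB·ABD·BCB·BCB·ABD·BCB·B·BCB·BB·BCB·ABD·BCB·BCB·BCB·ABD·BCB·BCB·BCB·BCB·ABD·BCB·B·BCB·BB·BCB·ABD·BCB·BCB·ABD·BCB·B·BCB·BB·BCB·ABD·BCB·BCB·BCB·ABD·BCB·BCB·BCB·BCB·ABD·BCB·B·BCB·BB·BCB·ABD·BCB·BCB·ABD·BCB·BCB·ABD·BCB·B·BCB·BB·BCB·ABD·BCB·BCB·ABD·BCB·BCB·ABD·BCB·BCB·ABD·BCB·B·BCB·BB·BCB·ABD·BCB·BCB·BCB·ABD·BCB·BCB·BCB·BCB·ABD·BCB·B·BCB·BB·BCB·ABD·BCB
    A ↦ B
    B ↦ BCB
    C ↦ ABD
    D ↦ BB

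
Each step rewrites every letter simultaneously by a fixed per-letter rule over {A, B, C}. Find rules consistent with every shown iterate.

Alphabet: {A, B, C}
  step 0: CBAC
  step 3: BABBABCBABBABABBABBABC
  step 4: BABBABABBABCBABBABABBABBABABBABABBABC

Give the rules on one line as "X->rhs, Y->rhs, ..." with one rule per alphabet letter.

  step 3 ⇒ step 4: BABBABCBABBABABBABBABC ⇒ BA·B·BA·BA·B·BA·BC·BA·B·BA·BA·B·BA·B·BA·BA·B·BA·BA·B·BA·BC
    A ↦ B
    B ↦ BA
    C ↦ BC

A->B, B->BA, C->BC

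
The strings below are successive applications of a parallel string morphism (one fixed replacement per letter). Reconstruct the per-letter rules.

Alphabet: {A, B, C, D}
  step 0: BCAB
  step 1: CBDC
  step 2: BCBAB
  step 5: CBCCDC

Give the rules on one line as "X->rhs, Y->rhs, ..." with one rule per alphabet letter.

  step 1 ⇒ step 2: CBDC ⇒ B·C·BA·B
    B ↦ C
    C ↦ B
    D ↦ BA
  step 0 ⇒ step 1: BCAB ⇒ C·B·D·C
    A ↦ D

A->D, B->C, C->B, D->BA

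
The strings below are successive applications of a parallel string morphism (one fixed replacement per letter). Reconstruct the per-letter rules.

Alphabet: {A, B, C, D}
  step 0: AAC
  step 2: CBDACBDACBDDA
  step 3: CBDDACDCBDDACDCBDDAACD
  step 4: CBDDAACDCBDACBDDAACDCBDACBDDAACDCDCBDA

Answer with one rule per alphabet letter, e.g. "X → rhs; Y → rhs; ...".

A->CD, B->D, C->CBD, D->A

  step 3 ⇒ step 4: CBDDACDCBDDACDCBDDAACD ⇒ CBD·D·A·A·CD·CBD·A·CBD·D·A·A·CD·CBD·A·CBD·D·A·A·CD·CD·CBD·A
    A ↦ CD
    B ↦ D
    C ↦ CBD
    D ↦ A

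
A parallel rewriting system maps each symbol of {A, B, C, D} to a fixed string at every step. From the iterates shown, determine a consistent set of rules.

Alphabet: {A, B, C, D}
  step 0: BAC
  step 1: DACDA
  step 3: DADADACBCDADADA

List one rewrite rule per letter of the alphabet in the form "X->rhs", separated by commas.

  step 0 ⇒ step 1: BAC ⇒ DA·C·DA
    A ↦ C
    B ↦ DA
    C ↦ DA
    D ↦ CB  (constrained at step 1)

A->C, B->DA, C->DA, D->CB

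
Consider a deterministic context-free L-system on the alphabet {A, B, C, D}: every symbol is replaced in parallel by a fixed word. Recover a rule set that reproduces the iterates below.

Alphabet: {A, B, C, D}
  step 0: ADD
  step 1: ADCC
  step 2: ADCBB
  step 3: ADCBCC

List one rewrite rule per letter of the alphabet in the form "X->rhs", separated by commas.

A->AD, B->C, C->B, D->C

  step 2 ⇒ step 3: ADCBB ⇒ AD·C·B·C·C
    A ↦ AD
    B ↦ C
    C ↦ B
    D ↦ C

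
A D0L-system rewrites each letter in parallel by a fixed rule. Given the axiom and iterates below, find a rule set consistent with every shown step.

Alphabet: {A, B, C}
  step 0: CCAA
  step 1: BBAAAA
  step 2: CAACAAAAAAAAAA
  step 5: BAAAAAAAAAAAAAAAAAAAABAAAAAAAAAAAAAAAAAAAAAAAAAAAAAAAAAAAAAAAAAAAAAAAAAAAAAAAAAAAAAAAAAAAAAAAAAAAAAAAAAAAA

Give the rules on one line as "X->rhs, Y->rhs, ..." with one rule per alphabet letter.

A->AA, B->CAA, C->B

  step 1 ⇒ step 2: BBAAAA ⇒ CAA·CAA·AA·AA·AA·AA
    A ↦ AA
    B ↦ CAA
  step 0 ⇒ step 1: CCAA ⇒ B·B·AA·AA
    C ↦ B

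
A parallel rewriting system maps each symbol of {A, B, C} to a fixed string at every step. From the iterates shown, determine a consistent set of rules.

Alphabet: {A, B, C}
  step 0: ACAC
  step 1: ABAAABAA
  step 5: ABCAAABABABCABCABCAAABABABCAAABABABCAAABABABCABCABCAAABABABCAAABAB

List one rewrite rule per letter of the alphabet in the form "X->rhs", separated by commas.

A->AB, B->C, C->AA

  step 0 ⇒ step 1: ACAC ⇒ AB·AA·AB·AA
    A ↦ AB
    C ↦ AA
    B ↦ C  (constrained at step 1)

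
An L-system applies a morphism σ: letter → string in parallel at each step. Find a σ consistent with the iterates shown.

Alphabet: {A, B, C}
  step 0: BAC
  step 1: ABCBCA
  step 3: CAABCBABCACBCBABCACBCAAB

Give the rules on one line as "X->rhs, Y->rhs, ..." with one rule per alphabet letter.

  step 0 ⇒ step 1: BAC ⇒ AB·CB·CA
    A ↦ CB
    B ↦ AB
    C ↦ CA

A->CB, B->AB, C->CA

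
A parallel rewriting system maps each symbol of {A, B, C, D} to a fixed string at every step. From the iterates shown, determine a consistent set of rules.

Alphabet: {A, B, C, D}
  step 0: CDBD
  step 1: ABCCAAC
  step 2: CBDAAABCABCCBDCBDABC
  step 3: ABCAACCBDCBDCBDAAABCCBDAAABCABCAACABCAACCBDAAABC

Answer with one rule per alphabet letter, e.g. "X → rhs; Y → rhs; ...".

A->CBD, B->AA, C->ABC, D->C

  step 2 ⇒ step 3: CBDAAABCABCCBDCBDABC ⇒ ABC·AA·C·CBD·CBD·CBD·AA·ABC·CBD·AA·ABC·ABC·AA·C·ABC·AA·C·CBD·AA·ABC
    A ↦ CBD
    B ↦ AA
    C ↦ ABC
    D ↦ C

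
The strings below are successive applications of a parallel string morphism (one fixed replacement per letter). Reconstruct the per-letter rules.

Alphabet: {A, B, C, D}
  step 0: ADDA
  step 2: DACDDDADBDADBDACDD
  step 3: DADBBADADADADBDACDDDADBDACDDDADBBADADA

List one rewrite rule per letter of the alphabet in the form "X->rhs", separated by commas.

  step 2 ⇒ step 3: DACDDDADBDADBDACDD ⇒ DA·DB·BA·DA·DA·DA·DB·DA·CDD·DA·DB·DA·CDD·DA·DB·BA·DA·DA
    A ↦ DB
    B ↦ CDD
    C ↦ BA
    D ↦ DA

A->DB, B->CDD, C->BA, D->DA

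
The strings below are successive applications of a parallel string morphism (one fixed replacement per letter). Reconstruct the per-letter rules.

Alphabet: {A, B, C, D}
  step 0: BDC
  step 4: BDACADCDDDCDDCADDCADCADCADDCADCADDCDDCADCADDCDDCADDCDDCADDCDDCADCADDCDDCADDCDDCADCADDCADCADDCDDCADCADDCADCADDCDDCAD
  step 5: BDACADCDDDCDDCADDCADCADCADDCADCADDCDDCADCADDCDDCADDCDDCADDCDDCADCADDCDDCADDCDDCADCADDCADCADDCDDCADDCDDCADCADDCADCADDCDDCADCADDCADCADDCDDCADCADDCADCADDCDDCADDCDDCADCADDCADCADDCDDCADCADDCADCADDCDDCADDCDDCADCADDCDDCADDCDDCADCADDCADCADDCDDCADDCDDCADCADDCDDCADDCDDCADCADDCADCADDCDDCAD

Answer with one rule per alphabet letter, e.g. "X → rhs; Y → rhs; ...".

A->CDD, B->BDA, C->D, D->CAD

  step 4 ⇒ step 5: BDACADCDDDCDDCADDCADCADCADDCADCADDCDDCADCADDCDDCADDCDDCADDCDDCADCADDCDDCADDCDDCADCADDCADCADDCDDCADCADDCADCADDCDDCAD ⇒ BDA·CAD·CDD·D·CDD·CAD·D·CAD·CAD·CAD·D·CAD·CAD·D·CDD·CAD·CAD·D·CDD·CAD·D·CDD·CAD·D·CDD·CAD·CAD·D·CDD·CAD·D·CDD·CAD·CAD·D·CAD·CAD·D·CDD·CAD·D·CDD·CAD·CAD·D·CAD·CAD·D·CDD·CAD·CAD·D·CAD·CAD·D·CDD·CAD·CAD·D·CAD·CAD·D·CDD·CAD·D·CDD·CAD·CAD·D·CAD·CAD·D·CDD·CAD·CAD·D·CAD·CAD·D·CDD·CAD·D·CDD·CAD·CAD·D·CDD·CAD·D·CDD·CAD·CAD·D·CAD·CAD·D·CDD·CAD·D·CDD·CAD·CAD·D·CDD·CAD·D·CDD·CAD·CAD·D·CAD·CAD·D·CDD·CAD
    A ↦ CDD
    B ↦ BDA
    C ↦ D
    D ↦ CAD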